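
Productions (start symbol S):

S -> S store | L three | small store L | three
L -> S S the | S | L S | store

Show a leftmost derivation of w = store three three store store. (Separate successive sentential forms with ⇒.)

S ⇒ S store ⇒ S store store ⇒ L three store store ⇒ L S three store store ⇒ store S three store store ⇒ store three three store store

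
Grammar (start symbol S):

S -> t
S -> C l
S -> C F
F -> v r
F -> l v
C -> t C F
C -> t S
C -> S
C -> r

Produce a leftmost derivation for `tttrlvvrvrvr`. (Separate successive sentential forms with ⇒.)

S ⇒ CF ⇒ tCFF ⇒ ttCFFF ⇒ tttSFFF ⇒ tttCFFFF ⇒ tttrFFFF ⇒ tttrlvFFF ⇒ tttrlvvrFF ⇒ tttrlvvrvrF ⇒ tttrlvvrvrvr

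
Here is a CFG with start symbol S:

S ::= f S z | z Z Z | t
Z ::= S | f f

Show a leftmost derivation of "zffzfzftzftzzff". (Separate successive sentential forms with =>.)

S=>zZZ=>zffZ=>zffS=>zffzZZ=>zffzSZ=>zffzfSzZ=>zffzfzZZzZ=>zffzfzSZzZ=>zffzfzfSzZzZ=>zffzfzftzZzZ=>zffzfzftzSzZ=>zffzfzftzfSzzZ=>zffzfzftzftzzZ=>zffzfzftzftzzff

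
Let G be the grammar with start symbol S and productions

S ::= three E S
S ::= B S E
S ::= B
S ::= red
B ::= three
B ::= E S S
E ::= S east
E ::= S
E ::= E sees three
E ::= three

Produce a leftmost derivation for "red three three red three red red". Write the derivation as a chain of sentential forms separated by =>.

S => B => E S S => S S S => red S S => red three E S S => red three three S S => red three three red S => red three three red B => red three three red E S S => red three three red three S S => red three three red three red S => red three three red three red red

S => B   [S ::= B]
B => E S S   [B ::= E S S]
E S S => S S S   [E ::= S]
S S S => red S S   [S ::= red]
red S S => red three E S S   [S ::= three E S]
red three E S S => red three three S S   [E ::= three]
red three three S S => red three three red S   [S ::= red]
red three three red S => red three three red B   [S ::= B]
red three three red B => red three three red E S S   [B ::= E S S]
red three three red E S S => red three three red three S S   [E ::= three]
red three three red three S S => red three three red three red S   [S ::= red]
red three three red three red S => red three three red three red red   [S ::= red]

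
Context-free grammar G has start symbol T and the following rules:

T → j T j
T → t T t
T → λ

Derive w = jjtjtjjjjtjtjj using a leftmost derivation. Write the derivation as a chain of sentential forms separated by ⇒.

T ⇒ jTj ⇒ jjTjj ⇒ jjtTtjj ⇒ jjtjTjtjj ⇒ jjtjtTtjtjj ⇒ jjtjtjTjtjtjj ⇒ jjtjtjjTjjtjtjj ⇒ jjtjtjjjjtjtjj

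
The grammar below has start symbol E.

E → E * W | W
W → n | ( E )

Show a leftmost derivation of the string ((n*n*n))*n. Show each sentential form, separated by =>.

E => E*W => W*W => (E)*W => (W)*W => ((E))*W => ((E*W))*W => ((E*W*W))*W => ((W*W*W))*W => ((n*W*W))*W => ((n*n*W))*W => ((n*n*n))*W => ((n*n*n))*n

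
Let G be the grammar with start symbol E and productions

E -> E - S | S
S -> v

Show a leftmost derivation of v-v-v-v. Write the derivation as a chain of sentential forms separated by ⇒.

E ⇒ E-S ⇒ E-S-S ⇒ E-S-S-S ⇒ S-S-S-S ⇒ v-S-S-S ⇒ v-v-S-S ⇒ v-v-v-S ⇒ v-v-v-v

E ⇒ E-S   [E -> E - S]
E-S ⇒ E-S-S   [E -> E - S]
E-S-S ⇒ E-S-S-S   [E -> E - S]
E-S-S-S ⇒ S-S-S-S   [E -> S]
S-S-S-S ⇒ v-S-S-S   [S -> v]
v-S-S-S ⇒ v-v-S-S   [S -> v]
v-v-S-S ⇒ v-v-v-S   [S -> v]
v-v-v-S ⇒ v-v-v-v   [S -> v]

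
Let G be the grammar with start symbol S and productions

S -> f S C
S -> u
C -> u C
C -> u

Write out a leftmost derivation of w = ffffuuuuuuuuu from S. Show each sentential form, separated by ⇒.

S ⇒ fSC   [S -> f S C]
fSC ⇒ ffSCC   [S -> f S C]
ffSCC ⇒ fffSCCC   [S -> f S C]
fffSCCC ⇒ ffffSCCCC   [S -> f S C]
ffffSCCCC ⇒ ffffuCCCC   [S -> u]
ffffuCCCC ⇒ ffffuuCCC   [C -> u]
ffffuuCCC ⇒ ffffuuuCCC   [C -> u C]
ffffuuuCCC ⇒ ffffuuuuCCC   [C -> u C]
ffffuuuuCCC ⇒ ffffuuuuuCCC   [C -> u C]
ffffuuuuuCCC ⇒ ffffuuuuuuCCC   [C -> u C]
ffffuuuuuuCCC ⇒ ffffuuuuuuuCC   [C -> u]
ffffuuuuuuuCC ⇒ ffffuuuuuuuuC   [C -> u]
ffffuuuuuuuuC ⇒ ffffuuuuuuuuu   [C -> u]

S ⇒ fSC ⇒ ffSCC ⇒ fffSCCC ⇒ ffffSCCCC ⇒ ffffuCCCC ⇒ ffffuuCCC ⇒ ffffuuuCCC ⇒ ffffuuuuCCC ⇒ ffffuuuuuCCC ⇒ ffffuuuuuuCCC ⇒ ffffuuuuuuuCC ⇒ ffffuuuuuuuuC ⇒ ffffuuuuuuuuu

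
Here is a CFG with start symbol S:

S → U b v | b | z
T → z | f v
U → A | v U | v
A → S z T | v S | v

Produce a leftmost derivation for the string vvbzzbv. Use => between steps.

S => Ubv => vUbv => vvUbv => vvAbv => vvSzTbv => vvbzTbv => vvbzzbv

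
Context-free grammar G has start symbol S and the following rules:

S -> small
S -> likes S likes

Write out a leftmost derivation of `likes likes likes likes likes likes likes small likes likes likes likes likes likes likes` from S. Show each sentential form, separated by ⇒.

S ⇒ likes S likes ⇒ likes likes S likes likes ⇒ likes likes likes S likes likes likes ⇒ likes likes likes likes S likes likes likes likes ⇒ likes likes likes likes likes S likes likes likes likes likes ⇒ likes likes likes likes likes likes S likes likes likes likes likes likes ⇒ likes likes likes likes likes likes likes S likes likes likes likes likes likes likes ⇒ likes likes likes likes likes likes likes small likes likes likes likes likes likes likes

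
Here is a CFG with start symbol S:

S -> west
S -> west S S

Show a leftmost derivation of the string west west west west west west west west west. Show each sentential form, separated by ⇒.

S ⇒ west S S ⇒ west west S S S ⇒ west west west S S S S ⇒ west west west west S S S ⇒ west west west west west S S S S ⇒ west west west west west west S S S ⇒ west west west west west west west S S ⇒ west west west west west west west west S ⇒ west west west west west west west west west

S ⇒ west S S   [S -> west S S]
west S S ⇒ west west S S S   [S -> west S S]
west west S S S ⇒ west west west S S S S   [S -> west S S]
west west west S S S S ⇒ west west west west S S S   [S -> west]
west west west west S S S ⇒ west west west west west S S S S   [S -> west S S]
west west west west west S S S S ⇒ west west west west west west S S S   [S -> west]
west west west west west west S S S ⇒ west west west west west west west S S   [S -> west]
west west west west west west west S S ⇒ west west west west west west west west S   [S -> west]
west west west west west west west west S ⇒ west west west west west west west west west   [S -> west]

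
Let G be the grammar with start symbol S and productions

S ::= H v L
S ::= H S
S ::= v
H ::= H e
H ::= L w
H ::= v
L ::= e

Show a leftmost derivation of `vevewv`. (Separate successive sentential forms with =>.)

S => HS => HeS => veS => veHS => vevS => vevHS => vevLwS => vevewS => vevewv

S => HS   [S ::= H S]
HS => HeS   [H ::= H e]
HeS => veS   [H ::= v]
veS => veHS   [S ::= H S]
veHS => vevS   [H ::= v]
vevS => vevHS   [S ::= H S]
vevHS => vevLwS   [H ::= L w]
vevLwS => vevewS   [L ::= e]
vevewS => vevewv   [S ::= v]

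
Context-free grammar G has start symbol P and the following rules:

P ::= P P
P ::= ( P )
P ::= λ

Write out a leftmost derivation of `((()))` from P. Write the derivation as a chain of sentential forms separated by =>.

P => PP   [P ::= P P]
PP => (P)P   [P ::= ( P )]
(P)P => ((P))P   [P ::= ( P )]
((P))P => (((P)))P   [P ::= ( P )]
(((P)))P => ((()))P   [P ::= λ]
((()))P => ((()))   [P ::= λ]

P => PP => (P)P => ((P))P => (((P)))P => ((()))P => ((()))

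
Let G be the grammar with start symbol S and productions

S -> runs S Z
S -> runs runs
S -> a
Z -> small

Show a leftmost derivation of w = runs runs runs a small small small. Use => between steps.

S => runs S Z   [S -> runs S Z]
runs S Z => runs runs S Z Z   [S -> runs S Z]
runs runs S Z Z => runs runs runs S Z Z Z   [S -> runs S Z]
runs runs runs S Z Z Z => runs runs runs a Z Z Z   [S -> a]
runs runs runs a Z Z Z => runs runs runs a small Z Z   [Z -> small]
runs runs runs a small Z Z => runs runs runs a small small Z   [Z -> small]
runs runs runs a small small Z => runs runs runs a small small small   [Z -> small]

S => runs S Z => runs runs S Z Z => runs runs runs S Z Z Z => runs runs runs a Z Z Z => runs runs runs a small Z Z => runs runs runs a small small Z => runs runs runs a small small small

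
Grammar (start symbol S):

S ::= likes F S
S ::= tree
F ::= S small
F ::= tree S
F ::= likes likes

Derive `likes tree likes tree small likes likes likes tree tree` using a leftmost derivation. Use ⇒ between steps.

S ⇒ likes F S   [S ::= likes F S]
likes F S ⇒ likes tree S S   [F ::= tree S]
likes tree S S ⇒ likes tree likes F S S   [S ::= likes F S]
likes tree likes F S S ⇒ likes tree likes S small S S   [F ::= S small]
likes tree likes S small S S ⇒ likes tree likes tree small S S   [S ::= tree]
likes tree likes tree small S S ⇒ likes tree likes tree small likes F S S   [S ::= likes F S]
likes tree likes tree small likes F S S ⇒ likes tree likes tree small likes likes likes S S   [F ::= likes likes]
likes tree likes tree small likes likes likes S S ⇒ likes tree likes tree small likes likes likes tree S   [S ::= tree]
likes tree likes tree small likes likes likes tree S ⇒ likes tree likes tree small likes likes likes tree tree   [S ::= tree]

S ⇒ likes F S ⇒ likes tree S S ⇒ likes tree likes F S S ⇒ likes tree likes S small S S ⇒ likes tree likes tree small S S ⇒ likes tree likes tree small likes F S S ⇒ likes tree likes tree small likes likes likes S S ⇒ likes tree likes tree small likes likes likes tree S ⇒ likes tree likes tree small likes likes likes tree tree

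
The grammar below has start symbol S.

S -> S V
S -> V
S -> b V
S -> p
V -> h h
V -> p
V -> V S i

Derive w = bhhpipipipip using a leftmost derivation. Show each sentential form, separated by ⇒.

S ⇒ SV   [S -> S V]
SV ⇒ bVV   [S -> b V]
bVV ⇒ bVSiV   [V -> V S i]
bVSiV ⇒ bVSiSiV   [V -> V S i]
bVSiSiV ⇒ bVSiSiSiV   [V -> V S i]
bVSiSiSiV ⇒ bVSiSiSiSiV   [V -> V S i]
bVSiSiSiSiV ⇒ bhhSiSiSiSiV   [V -> h h]
bhhSiSiSiSiV ⇒ bhhpiSiSiSiV   [S -> p]
bhhpiSiSiSiV ⇒ bhhpipiSiSiV   [S -> p]
bhhpipiSiSiV ⇒ bhhpipipiSiV   [S -> p]
bhhpipipiSiV ⇒ bhhpipipipiV   [S -> p]
bhhpipipipiV ⇒ bhhpipipipip   [V -> p]

S ⇒ SV ⇒ bVV ⇒ bVSiV ⇒ bVSiSiV ⇒ bVSiSiSiV ⇒ bVSiSiSiSiV ⇒ bhhSiSiSiSiV ⇒ bhhpiSiSiSiV ⇒ bhhpipiSiSiV ⇒ bhhpipipiSiV ⇒ bhhpipipipiV ⇒ bhhpipipipip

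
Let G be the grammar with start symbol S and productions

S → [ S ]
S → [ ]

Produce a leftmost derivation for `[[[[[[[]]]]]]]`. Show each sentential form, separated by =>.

S=>[S]=>[[S]]=>[[[S]]]=>[[[[S]]]]=>[[[[[S]]]]]=>[[[[[[S]]]]]]=>[[[[[[[]]]]]]]

S => [S]   [S → [ S ]]
[S] => [[S]]   [S → [ S ]]
[[S]] => [[[S]]]   [S → [ S ]]
[[[S]]] => [[[[S]]]]   [S → [ S ]]
[[[[S]]]] => [[[[[S]]]]]   [S → [ S ]]
[[[[[S]]]]] => [[[[[[S]]]]]]   [S → [ S ]]
[[[[[[S]]]]]] => [[[[[[[]]]]]]]   [S → [ ]]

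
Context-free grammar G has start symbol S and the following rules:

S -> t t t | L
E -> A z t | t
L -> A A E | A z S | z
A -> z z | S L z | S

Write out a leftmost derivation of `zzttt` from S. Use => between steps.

S=>L=>AzS=>SzS=>LzS=>zzS=>zzttt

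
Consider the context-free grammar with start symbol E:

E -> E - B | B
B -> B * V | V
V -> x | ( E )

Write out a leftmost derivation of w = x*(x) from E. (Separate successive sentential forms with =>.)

E => B   [E -> B]
B => B*V   [B -> B * V]
B*V => V*V   [B -> V]
V*V => x*V   [V -> x]
x*V => x*(E)   [V -> ( E )]
x*(E) => x*(B)   [E -> B]
x*(B) => x*(V)   [B -> V]
x*(V) => x*(x)   [V -> x]

E => B => B*V => V*V => x*V => x*(E) => x*(B) => x*(V) => x*(x)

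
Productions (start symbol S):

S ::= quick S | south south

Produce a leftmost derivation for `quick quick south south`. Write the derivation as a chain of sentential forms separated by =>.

S => quick S => quick quick S => quick quick south south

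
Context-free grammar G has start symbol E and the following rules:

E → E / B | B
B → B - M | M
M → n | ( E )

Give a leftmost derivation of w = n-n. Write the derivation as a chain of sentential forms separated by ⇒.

E ⇒ B ⇒ B-M ⇒ M-M ⇒ n-M ⇒ n-n

E ⇒ B   [E → B]
B ⇒ B-M   [B → B - M]
B-M ⇒ M-M   [B → M]
M-M ⇒ n-M   [M → n]
n-M ⇒ n-n   [M → n]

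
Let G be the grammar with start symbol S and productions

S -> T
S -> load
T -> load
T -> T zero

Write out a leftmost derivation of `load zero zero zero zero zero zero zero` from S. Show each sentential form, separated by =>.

S => T => T zero => T zero zero => T zero zero zero => T zero zero zero zero => T zero zero zero zero zero => T zero zero zero zero zero zero => T zero zero zero zero zero zero zero => load zero zero zero zero zero zero zero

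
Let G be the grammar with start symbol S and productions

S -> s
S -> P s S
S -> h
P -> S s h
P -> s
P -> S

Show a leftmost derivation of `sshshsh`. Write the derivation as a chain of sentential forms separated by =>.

S => PsS   [S -> P s S]
PsS => SsS   [P -> S]
SsS => PsSsS   [S -> P s S]
PsSsS => SshsSsS   [P -> S s h]
SshsSsS => sshsSsS   [S -> s]
sshsSsS => sshshsS   [S -> h]
sshshsS => sshshsh   [S -> h]

S => PsS => SsS => PsSsS => SshsSsS => sshsSsS => sshshsS => sshshsh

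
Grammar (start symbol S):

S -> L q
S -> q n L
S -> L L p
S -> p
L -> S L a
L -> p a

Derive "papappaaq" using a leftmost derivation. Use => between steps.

S => Lq   [S -> L q]
Lq => SLaq   [L -> S L a]
SLaq => LLpLaq   [S -> L L p]
LLpLaq => paLpLaq   [L -> p a]
paLpLaq => papapLaq   [L -> p a]
papapLaq => papappaaq   [L -> p a]

S => Lq => SLaq => LLpLaq => paLpLaq => papapLaq => papappaaq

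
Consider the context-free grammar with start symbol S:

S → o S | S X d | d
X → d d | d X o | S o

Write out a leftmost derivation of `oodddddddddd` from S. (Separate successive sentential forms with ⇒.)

S ⇒ SXd   [S → S X d]
SXd ⇒ SXdXd   [S → S X d]
SXdXd ⇒ SXdXdXd   [S → S X d]
SXdXdXd ⇒ oSXdXdXd   [S → o S]
oSXdXdXd ⇒ ooSXdXdXd   [S → o S]
ooSXdXdXd ⇒ oodXdXdXd   [S → d]
oodXdXdXd ⇒ ooddddXdXd   [X → d d]
ooddddXdXd ⇒ oodddddddXd   [X → d d]
oodddddddXd ⇒ oodddddddddd   [X → d d]

S ⇒ SXd ⇒ SXdXd ⇒ SXdXdXd ⇒ oSXdXdXd ⇒ ooSXdXdXd ⇒ oodXdXdXd ⇒ ooddddXdXd ⇒ oodddddddXd ⇒ oodddddddddd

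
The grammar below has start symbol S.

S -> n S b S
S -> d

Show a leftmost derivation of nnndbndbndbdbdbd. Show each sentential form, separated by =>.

S => nSbS   [S -> n S b S]
nSbS => nnSbSbS   [S -> n S b S]
nnSbSbS => nnnSbSbSbS   [S -> n S b S]
nnnSbSbSbS => nnndbSbSbS   [S -> d]
nnndbSbSbS => nnndbnSbSbSbS   [S -> n S b S]
nnndbnSbSbSbS => nnndbndbSbSbS   [S -> d]
nnndbndbSbSbS => nnndbndbnSbSbSbS   [S -> n S b S]
nnndbndbnSbSbSbS => nnndbndbndbSbSbS   [S -> d]
nnndbndbndbSbSbS => nnndbndbndbdbSbS   [S -> d]
nnndbndbndbdbSbS => nnndbndbndbdbdbS   [S -> d]
nnndbndbndbdbdbS => nnndbndbndbdbdbd   [S -> d]

S => nSbS => nnSbSbS => nnnSbSbSbS => nnndbSbSbS => nnndbnSbSbSbS => nnndbndbSbSbS => nnndbndbnSbSbSbS => nnndbndbndbSbSbS => nnndbndbndbdbSbS => nnndbndbndbdbdbS => nnndbndbndbdbdbd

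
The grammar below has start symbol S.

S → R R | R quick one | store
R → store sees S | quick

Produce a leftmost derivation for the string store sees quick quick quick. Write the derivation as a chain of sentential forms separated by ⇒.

S ⇒ R R ⇒ store sees S R ⇒ store sees R R R ⇒ store sees quick R R ⇒ store sees quick quick R ⇒ store sees quick quick quick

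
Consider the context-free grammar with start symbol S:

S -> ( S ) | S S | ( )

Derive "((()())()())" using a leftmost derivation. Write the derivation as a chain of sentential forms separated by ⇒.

S ⇒ (S) ⇒ (SS) ⇒ (SSS) ⇒ ((S)SS) ⇒ ((SS)SS) ⇒ ((()S)SS) ⇒ ((()())SS) ⇒ ((()())()S) ⇒ ((()())()())

S ⇒ (S)   [S -> ( S )]
(S) ⇒ (SS)   [S -> S S]
(SS) ⇒ (SSS)   [S -> S S]
(SSS) ⇒ ((S)SS)   [S -> ( S )]
((S)SS) ⇒ ((SS)SS)   [S -> S S]
((SS)SS) ⇒ ((()S)SS)   [S -> ( )]
((()S)SS) ⇒ ((()())SS)   [S -> ( )]
((()())SS) ⇒ ((()())()S)   [S -> ( )]
((()())()S) ⇒ ((()())()())   [S -> ( )]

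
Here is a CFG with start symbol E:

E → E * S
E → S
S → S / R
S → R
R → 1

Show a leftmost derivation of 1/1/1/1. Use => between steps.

E => S => S/R => S/R/R => S/R/R/R => R/R/R/R => 1/R/R/R => 1/1/R/R => 1/1/1/R => 1/1/1/1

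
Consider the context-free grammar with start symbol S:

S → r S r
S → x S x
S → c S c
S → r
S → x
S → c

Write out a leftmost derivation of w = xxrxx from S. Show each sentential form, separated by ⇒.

S ⇒ xSx ⇒ xxSxx ⇒ xxrxx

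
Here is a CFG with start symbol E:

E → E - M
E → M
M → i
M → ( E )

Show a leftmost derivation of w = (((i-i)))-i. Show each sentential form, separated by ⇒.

E ⇒ E-M ⇒ M-M ⇒ (E)-M ⇒ (M)-M ⇒ ((E))-M ⇒ ((M))-M ⇒ (((E)))-M ⇒ (((E-M)))-M ⇒ (((M-M)))-M ⇒ (((i-M)))-M ⇒ (((i-i)))-M ⇒ (((i-i)))-i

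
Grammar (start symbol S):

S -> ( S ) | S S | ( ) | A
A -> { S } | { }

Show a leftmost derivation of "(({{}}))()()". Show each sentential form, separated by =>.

S => SS   [S -> S S]
SS => SSS   [S -> S S]
SSS => (S)SS   [S -> ( S )]
(S)SS => ((S))SS   [S -> ( S )]
((S))SS => ((A))SS   [S -> A]
((A))SS => (({S}))SS   [A -> { S }]
(({S}))SS => (({A}))SS   [S -> A]
(({A}))SS => (({{}}))SS   [A -> { }]
(({{}}))SS => (({{}}))()S   [S -> ( )]
(({{}}))()S => (({{}}))()()   [S -> ( )]

S => SS => SSS => (S)SS => ((S))SS => ((A))SS => (({S}))SS => (({A}))SS => (({{}}))SS => (({{}}))()S => (({{}}))()()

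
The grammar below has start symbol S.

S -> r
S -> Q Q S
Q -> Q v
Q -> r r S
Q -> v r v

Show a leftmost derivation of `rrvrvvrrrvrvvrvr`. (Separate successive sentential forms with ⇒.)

S ⇒ QQS ⇒ QvQS ⇒ rrSvQS ⇒ rrQQSvQS ⇒ rrQvQSvQS ⇒ rrvrvvQSvQS ⇒ rrvrvvQvSvQS ⇒ rrvrvvrrSvSvQS ⇒ rrvrvvrrrvSvQS ⇒ rrvrvvrrrvrvQS ⇒ rrvrvvrrrvrvvrvS ⇒ rrvrvvrrrvrvvrvr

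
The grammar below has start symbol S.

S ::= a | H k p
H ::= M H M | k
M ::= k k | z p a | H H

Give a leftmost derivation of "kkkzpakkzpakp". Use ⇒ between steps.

S ⇒ Hkp   [S ::= H k p]
Hkp ⇒ MHMkp   [H ::= M H M]
MHMkp ⇒ HHHMkp   [M ::= H H]
HHHMkp ⇒ MHMHHMkp   [H ::= M H M]
MHMHHMkp ⇒ kkHMHHMkp   [M ::= k k]
kkHMHHMkp ⇒ kkkMHHMkp   [H ::= k]
kkkMHHMkp ⇒ kkkzpaHHMkp   [M ::= z p a]
kkkzpaHHMkp ⇒ kkkzpakHMkp   [H ::= k]
kkkzpakHMkp ⇒ kkkzpakkMkp   [H ::= k]
kkkzpakkMkp ⇒ kkkzpakkzpakp   [M ::= z p a]

S ⇒ Hkp ⇒ MHMkp ⇒ HHHMkp ⇒ MHMHHMkp ⇒ kkHMHHMkp ⇒ kkkMHHMkp ⇒ kkkzpaHHMkp ⇒ kkkzpakHMkp ⇒ kkkzpakkMkp ⇒ kkkzpakkzpakp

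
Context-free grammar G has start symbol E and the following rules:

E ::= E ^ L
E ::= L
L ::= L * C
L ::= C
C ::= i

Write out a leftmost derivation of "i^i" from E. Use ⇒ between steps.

E ⇒ E^L   [E ::= E ^ L]
E^L ⇒ L^L   [E ::= L]
L^L ⇒ C^L   [L ::= C]
C^L ⇒ i^L   [C ::= i]
i^L ⇒ i^C   [L ::= C]
i^C ⇒ i^i   [C ::= i]

E⇒E^L⇒L^L⇒C^L⇒i^L⇒i^C⇒i^i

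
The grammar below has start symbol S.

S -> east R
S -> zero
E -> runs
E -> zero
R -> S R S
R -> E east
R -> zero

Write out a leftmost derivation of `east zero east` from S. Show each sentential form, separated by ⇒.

S ⇒ east R   [S -> east R]
east R ⇒ east E east   [R -> E east]
east E east ⇒ east zero east   [E -> zero]

S ⇒ east R ⇒ east E east ⇒ east zero east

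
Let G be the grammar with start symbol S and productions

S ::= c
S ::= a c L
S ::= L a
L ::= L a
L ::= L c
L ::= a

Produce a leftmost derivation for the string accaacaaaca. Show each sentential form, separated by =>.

S => La => Lca => Laca => Laaca => Laaaca => Lcaaaca => Lacaaaca => Laacaaaca => Lcaacaaaca => Lccaacaaaca => accaacaaaca

S => La   [S ::= L a]
La => Lca   [L ::= L c]
Lca => Laca   [L ::= L a]
Laca => Laaca   [L ::= L a]
Laaca => Laaaca   [L ::= L a]
Laaaca => Lcaaaca   [L ::= L c]
Lcaaaca => Lacaaaca   [L ::= L a]
Lacaaaca => Laacaaaca   [L ::= L a]
Laacaaaca => Lcaacaaaca   [L ::= L c]
Lcaacaaaca => Lccaacaaaca   [L ::= L c]
Lccaacaaaca => accaacaaaca   [L ::= a]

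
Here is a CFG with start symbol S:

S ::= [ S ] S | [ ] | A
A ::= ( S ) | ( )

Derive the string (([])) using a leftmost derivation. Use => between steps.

S => A   [S ::= A]
A => (S)   [A ::= ( S )]
(S) => (A)   [S ::= A]
(A) => ((S))   [A ::= ( S )]
((S)) => (([]))   [S ::= [ ]]

S => A => (S) => (A) => ((S)) => (([]))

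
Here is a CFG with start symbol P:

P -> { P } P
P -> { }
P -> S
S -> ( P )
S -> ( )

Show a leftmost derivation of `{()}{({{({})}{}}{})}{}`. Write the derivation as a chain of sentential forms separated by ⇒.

P ⇒ {P}P   [P -> { P } P]
{P}P ⇒ {S}P   [P -> S]
{S}P ⇒ {()}P   [S -> ( )]
{()}P ⇒ {()}{P}P   [P -> { P } P]
{()}{P}P ⇒ {()}{S}P   [P -> S]
{()}{S}P ⇒ {()}{(P)}P   [S -> ( P )]
{()}{(P)}P ⇒ {()}{({P}P)}P   [P -> { P } P]
{()}{({P}P)}P ⇒ {()}{({{P}P}P)}P   [P -> { P } P]
{()}{({{P}P}P)}P ⇒ {()}{({{S}P}P)}P   [P -> S]
{()}{({{S}P}P)}P ⇒ {()}{({{(P)}P}P)}P   [S -> ( P )]
{()}{({{(P)}P}P)}P ⇒ {()}{({{({})}P}P)}P   [P -> { }]
{()}{({{({})}P}P)}P ⇒ {()}{({{({})}{}}P)}P   [P -> { }]
{()}{({{({})}{}}P)}P ⇒ {()}{({{({})}{}}{})}P   [P -> { }]
{()}{({{({})}{}}{})}P ⇒ {()}{({{({})}{}}{})}{}   [P -> { }]

P ⇒ {P}P ⇒ {S}P ⇒ {()}P ⇒ {()}{P}P ⇒ {()}{S}P ⇒ {()}{(P)}P ⇒ {()}{({P}P)}P ⇒ {()}{({{P}P}P)}P ⇒ {()}{({{S}P}P)}P ⇒ {()}{({{(P)}P}P)}P ⇒ {()}{({{({})}P}P)}P ⇒ {()}{({{({})}{}}P)}P ⇒ {()}{({{({})}{}}{})}P ⇒ {()}{({{({})}{}}{})}{}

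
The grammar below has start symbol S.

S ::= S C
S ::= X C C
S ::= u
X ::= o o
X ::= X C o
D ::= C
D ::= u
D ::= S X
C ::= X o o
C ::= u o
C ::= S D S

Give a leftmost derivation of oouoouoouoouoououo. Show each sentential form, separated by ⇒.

S ⇒ XCC   [S ::= X C C]
XCC ⇒ XCoCC   [X ::= X C o]
XCoCC ⇒ XCoCoCC   [X ::= X C o]
XCoCoCC ⇒ XCoCoCoCC   [X ::= X C o]
XCoCoCoCC ⇒ XCoCoCoCoCC   [X ::= X C o]
XCoCoCoCoCC ⇒ ooCoCoCoCoCC   [X ::= o o]
ooCoCoCoCoCC ⇒ oouooCoCoCoCC   [C ::= u o]
oouooCoCoCoCC ⇒ oouoouooCoCoCC   [C ::= u o]
oouoouooCoCoCC ⇒ oouoouoouooCoCC   [C ::= u o]
oouoouoouooCoCC ⇒ oouoouoouoouooCC   [C ::= u o]
oouoouoouoouooCC ⇒ oouoouoouoouoouoC   [C ::= u o]
oouoouoouoouoouoC ⇒ oouoouoouoouoououo   [C ::= u o]

S ⇒ XCC ⇒ XCoCC ⇒ XCoCoCC ⇒ XCoCoCoCC ⇒ XCoCoCoCoCC ⇒ ooCoCoCoCoCC ⇒ oouooCoCoCoCC ⇒ oouoouooCoCoCC ⇒ oouoouoouooCoCC ⇒ oouoouoouoouooCC ⇒ oouoouoouoouoouoC ⇒ oouoouoouoouoououo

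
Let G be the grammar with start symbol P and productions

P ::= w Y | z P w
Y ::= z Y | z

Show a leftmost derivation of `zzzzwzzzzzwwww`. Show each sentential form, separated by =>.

P=>zPw=>zzPww=>zzzPwww=>zzzzPwwww=>zzzzwYwwww=>zzzzwzYwwww=>zzzzwzzYwwww=>zzzzwzzzYwwww=>zzzzwzzzzYwwww=>zzzzwzzzzzwwww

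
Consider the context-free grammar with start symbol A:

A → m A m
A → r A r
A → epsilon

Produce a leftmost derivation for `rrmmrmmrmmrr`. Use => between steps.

A => rAr   [A → r A r]
rAr => rrArr   [A → r A r]
rrArr => rrmAmrr   [A → m A m]
rrmAmrr => rrmmAmmrr   [A → m A m]
rrmmAmmrr => rrmmrArmmrr   [A → r A r]
rrmmrArmmrr => rrmmrmAmrmmrr   [A → m A m]
rrmmrmAmrmmrr => rrmmrmmrmmrr   [A → epsilon]

A => rAr => rrArr => rrmAmrr => rrmmAmmrr => rrmmrArmmrr => rrmmrmAmrmmrr => rrmmrmmrmmrr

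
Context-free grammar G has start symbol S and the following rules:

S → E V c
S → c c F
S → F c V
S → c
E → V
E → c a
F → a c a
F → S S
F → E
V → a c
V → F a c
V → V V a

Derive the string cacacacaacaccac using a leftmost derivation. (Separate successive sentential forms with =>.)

S => FcV   [S → F c V]
FcV => SScV   [F → S S]
SScV => cScV   [S → c]
cScV => cEVccV   [S → E V c]
cEVccV => cVVccV   [E → V]
cVVccV => cacVccV   [V → a c]
cacVccV => cacVVaccV   [V → V V a]
cacVVaccV => cacVVaVaccV   [V → V V a]
cacVVaVaccV => cacacVaVaccV   [V → a c]
cacacVaVaccV => cacacacaVaccV   [V → a c]
cacacacaVaccV => cacacacaacaccV   [V → a c]
cacacacaacaccV => cacacacaacaccac   [V → a c]

S => FcV => SScV => cScV => cEVccV => cVVccV => cacVccV => cacVVaccV => cacVVaVaccV => cacacVaVaccV => cacacacaVaccV => cacacacaacaccV => cacacacaacaccac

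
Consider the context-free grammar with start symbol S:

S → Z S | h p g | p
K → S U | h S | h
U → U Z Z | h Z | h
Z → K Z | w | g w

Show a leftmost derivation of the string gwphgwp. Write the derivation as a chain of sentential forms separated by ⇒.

S ⇒ ZS ⇒ KZS ⇒ SUZS ⇒ ZSUZS ⇒ gwSUZS ⇒ gwpUZS ⇒ gwphZS ⇒ gwphgwS ⇒ gwphgwp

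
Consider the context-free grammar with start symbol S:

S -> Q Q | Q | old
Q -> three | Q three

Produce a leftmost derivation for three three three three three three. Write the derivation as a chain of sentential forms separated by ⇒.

S ⇒ Q Q ⇒ Q three Q ⇒ Q three three Q ⇒ Q three three three Q ⇒ Q three three three three Q ⇒ three three three three three Q ⇒ three three three three three three

S ⇒ Q Q   [S -> Q Q]
Q Q ⇒ Q three Q   [Q -> Q three]
Q three Q ⇒ Q three three Q   [Q -> Q three]
Q three three Q ⇒ Q three three three Q   [Q -> Q three]
Q three three three Q ⇒ Q three three three three Q   [Q -> Q three]
Q three three three three Q ⇒ three three three three three Q   [Q -> three]
three three three three three Q ⇒ three three three three three three   [Q -> three]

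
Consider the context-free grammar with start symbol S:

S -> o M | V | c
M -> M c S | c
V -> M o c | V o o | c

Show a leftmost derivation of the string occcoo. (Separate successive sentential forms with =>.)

S => oM => oMcS => occS => occV => occVoo => occcoo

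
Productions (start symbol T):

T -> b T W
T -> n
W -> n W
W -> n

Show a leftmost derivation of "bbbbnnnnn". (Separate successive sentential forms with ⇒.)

T ⇒ bTW ⇒ bbTWW ⇒ bbbTWWW ⇒ bbbbTWWWW ⇒ bbbbnWWWW ⇒ bbbbnnWWW ⇒ bbbbnnnWW ⇒ bbbbnnnnW ⇒ bbbbnnnnn

T ⇒ bTW   [T -> b T W]
bTW ⇒ bbTWW   [T -> b T W]
bbTWW ⇒ bbbTWWW   [T -> b T W]
bbbTWWW ⇒ bbbbTWWWW   [T -> b T W]
bbbbTWWWW ⇒ bbbbnWWWW   [T -> n]
bbbbnWWWW ⇒ bbbbnnWWW   [W -> n]
bbbbnnWWW ⇒ bbbbnnnWW   [W -> n]
bbbbnnnWW ⇒ bbbbnnnnW   [W -> n]
bbbbnnnnW ⇒ bbbbnnnnn   [W -> n]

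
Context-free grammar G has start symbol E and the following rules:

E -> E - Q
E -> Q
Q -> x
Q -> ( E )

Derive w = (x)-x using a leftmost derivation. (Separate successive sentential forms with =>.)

E => E-Q => Q-Q => (E)-Q => (Q)-Q => (x)-Q => (x)-x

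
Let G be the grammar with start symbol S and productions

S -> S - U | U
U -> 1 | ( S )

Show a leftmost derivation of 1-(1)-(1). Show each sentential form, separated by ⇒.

S ⇒ S-U ⇒ S-U-U ⇒ U-U-U ⇒ 1-U-U ⇒ 1-(S)-U ⇒ 1-(U)-U ⇒ 1-(1)-U ⇒ 1-(1)-(S) ⇒ 1-(1)-(U) ⇒ 1-(1)-(1)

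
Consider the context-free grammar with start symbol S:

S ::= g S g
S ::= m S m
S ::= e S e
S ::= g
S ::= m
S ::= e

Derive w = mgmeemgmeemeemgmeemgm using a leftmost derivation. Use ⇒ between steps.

S ⇒ mSm   [S ::= m S m]
mSm ⇒ mgSgm   [S ::= g S g]
mgSgm ⇒ mgmSmgm   [S ::= m S m]
mgmSmgm ⇒ mgmeSemgm   [S ::= e S e]
mgmeSemgm ⇒ mgmeeSeemgm   [S ::= e S e]
mgmeeSeemgm ⇒ mgmeemSmeemgm   [S ::= m S m]
mgmeemSmeemgm ⇒ mgmeemgSgmeemgm   [S ::= g S g]
mgmeemgSgmeemgm ⇒ mgmeemgmSmgmeemgm   [S ::= m S m]
mgmeemgmSmgmeemgm ⇒ mgmeemgmeSemgmeemgm   [S ::= e S e]
mgmeemgmeSemgmeemgm ⇒ mgmeemgmeeSeemgmeemgm   [S ::= e S e]
mgmeemgmeeSeemgmeemgm ⇒ mgmeemgmeemeemgmeemgm   [S ::= m]

S⇒mSm⇒mgSgm⇒mgmSmgm⇒mgmeSemgm⇒mgmeeSeemgm⇒mgmeemSmeemgm⇒mgmeemgSgmeemgm⇒mgmeemgmSmgmeemgm⇒mgmeemgmeSemgmeemgm⇒mgmeemgmeeSeemgmeemgm⇒mgmeemgmeemeemgmeemgm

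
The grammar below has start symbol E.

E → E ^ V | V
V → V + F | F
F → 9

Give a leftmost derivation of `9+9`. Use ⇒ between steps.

E ⇒ V ⇒ V+F ⇒ F+F ⇒ 9+F ⇒ 9+9

E ⇒ V   [E → V]
V ⇒ V+F   [V → V + F]
V+F ⇒ F+F   [V → F]
F+F ⇒ 9+F   [F → 9]
9+F ⇒ 9+9   [F → 9]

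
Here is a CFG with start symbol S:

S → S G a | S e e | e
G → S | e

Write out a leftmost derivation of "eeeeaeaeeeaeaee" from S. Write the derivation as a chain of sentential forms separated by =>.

S => See => SGaee => SGaGaee => SeeGaGaee => SGaeeGaGaee => SGaGaeeGaGaee => SeeGaGaeeGaGaee => eeeGaGaeeGaGaee => eeeeaGaeeGaGaee => eeeeaeaeeGaGaee => eeeeaeaeeeaGaee => eeeeaeaeeeaeaee

S => See   [S → S e e]
See => SGaee   [S → S G a]
SGaee => SGaGaee   [S → S G a]
SGaGaee => SeeGaGaee   [S → S e e]
SeeGaGaee => SGaeeGaGaee   [S → S G a]
SGaeeGaGaee => SGaGaeeGaGaee   [S → S G a]
SGaGaeeGaGaee => SeeGaGaeeGaGaee   [S → S e e]
SeeGaGaeeGaGaee => eeeGaGaeeGaGaee   [S → e]
eeeGaGaeeGaGaee => eeeeaGaeeGaGaee   [G → e]
eeeeaGaeeGaGaee => eeeeaeaeeGaGaee   [G → e]
eeeeaeaeeGaGaee => eeeeaeaeeeaGaee   [G → e]
eeeeaeaeeeaGaee => eeeeaeaeeeaeaee   [G → e]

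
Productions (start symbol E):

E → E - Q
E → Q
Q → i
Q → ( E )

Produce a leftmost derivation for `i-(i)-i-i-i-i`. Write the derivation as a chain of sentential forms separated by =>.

E => E-Q   [E → E - Q]
E-Q => E-Q-Q   [E → E - Q]
E-Q-Q => E-Q-Q-Q   [E → E - Q]
E-Q-Q-Q => E-Q-Q-Q-Q   [E → E - Q]
E-Q-Q-Q-Q => E-Q-Q-Q-Q-Q   [E → E - Q]
E-Q-Q-Q-Q-Q => Q-Q-Q-Q-Q-Q   [E → Q]
Q-Q-Q-Q-Q-Q => i-Q-Q-Q-Q-Q   [Q → i]
i-Q-Q-Q-Q-Q => i-(E)-Q-Q-Q-Q   [Q → ( E )]
i-(E)-Q-Q-Q-Q => i-(Q)-Q-Q-Q-Q   [E → Q]
i-(Q)-Q-Q-Q-Q => i-(i)-Q-Q-Q-Q   [Q → i]
i-(i)-Q-Q-Q-Q => i-(i)-i-Q-Q-Q   [Q → i]
i-(i)-i-Q-Q-Q => i-(i)-i-i-Q-Q   [Q → i]
i-(i)-i-i-Q-Q => i-(i)-i-i-i-Q   [Q → i]
i-(i)-i-i-i-Q => i-(i)-i-i-i-i   [Q → i]

E=>E-Q=>E-Q-Q=>E-Q-Q-Q=>E-Q-Q-Q-Q=>E-Q-Q-Q-Q-Q=>Q-Q-Q-Q-Q-Q=>i-Q-Q-Q-Q-Q=>i-(E)-Q-Q-Q-Q=>i-(Q)-Q-Q-Q-Q=>i-(i)-Q-Q-Q-Q=>i-(i)-i-Q-Q-Q=>i-(i)-i-i-Q-Q=>i-(i)-i-i-i-Q=>i-(i)-i-i-i-i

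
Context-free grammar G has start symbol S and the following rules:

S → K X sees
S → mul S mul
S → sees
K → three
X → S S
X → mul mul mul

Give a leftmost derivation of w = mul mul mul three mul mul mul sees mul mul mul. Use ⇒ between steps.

S ⇒ mul S mul ⇒ mul mul S mul mul ⇒ mul mul mul S mul mul mul ⇒ mul mul mul K X sees mul mul mul ⇒ mul mul mul three X sees mul mul mul ⇒ mul mul mul three mul mul mul sees mul mul mul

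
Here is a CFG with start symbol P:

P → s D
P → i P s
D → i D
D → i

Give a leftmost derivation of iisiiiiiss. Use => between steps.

P => iPs => iiPss => iisDss => iisiDss => iisiiDss => iisiiiDss => iisiiiiDss => iisiiiiiss

P => iPs   [P → i P s]
iPs => iiPss   [P → i P s]
iiPss => iisDss   [P → s D]
iisDss => iisiDss   [D → i D]
iisiDss => iisiiDss   [D → i D]
iisiiDss => iisiiiDss   [D → i D]
iisiiiDss => iisiiiiDss   [D → i D]
iisiiiiDss => iisiiiiiss   [D → i]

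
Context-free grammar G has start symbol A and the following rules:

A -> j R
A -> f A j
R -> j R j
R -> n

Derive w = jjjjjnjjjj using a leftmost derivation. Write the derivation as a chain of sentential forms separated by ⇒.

A ⇒ jR ⇒ jjRj ⇒ jjjRjj ⇒ jjjjRjjj ⇒ jjjjjRjjjj ⇒ jjjjjnjjjj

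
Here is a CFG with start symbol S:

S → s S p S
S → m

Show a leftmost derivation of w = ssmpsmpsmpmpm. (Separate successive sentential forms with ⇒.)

S ⇒ sSpS   [S → s S p S]
sSpS ⇒ ssSpSpS   [S → s S p S]
ssSpSpS ⇒ ssmpSpS   [S → m]
ssmpSpS ⇒ ssmpsSpSpS   [S → s S p S]
ssmpsSpSpS ⇒ ssmpsmpSpS   [S → m]
ssmpsmpSpS ⇒ ssmpsmpsSpSpS   [S → s S p S]
ssmpsmpsSpSpS ⇒ ssmpsmpsmpSpS   [S → m]
ssmpsmpsmpSpS ⇒ ssmpsmpsmpmpS   [S → m]
ssmpsmpsmpmpS ⇒ ssmpsmpsmpmpm   [S → m]

S ⇒ sSpS ⇒ ssSpSpS ⇒ ssmpSpS ⇒ ssmpsSpSpS ⇒ ssmpsmpSpS ⇒ ssmpsmpsSpSpS ⇒ ssmpsmpsmpSpS ⇒ ssmpsmpsmpmpS ⇒ ssmpsmpsmpmpm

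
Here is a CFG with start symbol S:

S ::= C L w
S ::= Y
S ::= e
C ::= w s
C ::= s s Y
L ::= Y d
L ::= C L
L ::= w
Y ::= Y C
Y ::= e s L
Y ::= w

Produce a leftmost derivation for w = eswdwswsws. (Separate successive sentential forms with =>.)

S => Y   [S ::= Y]
Y => YC   [Y ::= Y C]
YC => YCC   [Y ::= Y C]
YCC => YCCC   [Y ::= Y C]
YCCC => esLCCC   [Y ::= e s L]
esLCCC => esYdCCC   [L ::= Y d]
esYdCCC => eswdCCC   [Y ::= w]
eswdCCC => eswdwsCC   [C ::= w s]
eswdwsCC => eswdwswsC   [C ::= w s]
eswdwswsC => eswdwswsws   [C ::= w s]

S => Y => YC => YCC => YCCC => esLCCC => esYdCCC => eswdCCC => eswdwsCC => eswdwswsC => eswdwswsws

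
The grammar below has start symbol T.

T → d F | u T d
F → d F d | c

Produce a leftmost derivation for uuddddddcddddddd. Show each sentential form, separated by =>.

T => uTd   [T → u T d]
uTd => uuTdd   [T → u T d]
uuTdd => uudFdd   [T → d F]
uudFdd => uuddFddd   [F → d F d]
uuddFddd => uudddFdddd   [F → d F d]
uudddFdddd => uuddddFddddd   [F → d F d]
uuddddFddddd => uudddddFdddddd   [F → d F d]
uudddddFdddddd => uuddddddFddddddd   [F → d F d]
uuddddddFddddddd => uuddddddcddddddd   [F → c]

T=>uTd=>uuTdd=>uudFdd=>uuddFddd=>uudddFdddd=>uuddddFddddd=>uudddddFdddddd=>uuddddddFddddddd=>uuddddddcddddddd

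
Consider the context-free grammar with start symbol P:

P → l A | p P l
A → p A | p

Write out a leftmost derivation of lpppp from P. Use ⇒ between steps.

P ⇒ lA ⇒ lpA ⇒ lppA ⇒ lpppA ⇒ lpppp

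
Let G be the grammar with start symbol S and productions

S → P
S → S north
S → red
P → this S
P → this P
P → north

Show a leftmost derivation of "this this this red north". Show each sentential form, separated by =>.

S => S north => P north => this P north => this this P north => this this this S north => this this this red north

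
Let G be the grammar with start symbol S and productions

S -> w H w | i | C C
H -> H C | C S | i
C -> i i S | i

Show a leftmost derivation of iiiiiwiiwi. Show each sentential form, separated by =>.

S => CC => iiSC => iiCCC => iiiCC => iiiiiSC => iiiiiwHwC => iiiiiwHCwC => iiiiiwiCwC => iiiiiwiiwC => iiiiiwiiwi

S => CC   [S -> C C]
CC => iiSC   [C -> i i S]
iiSC => iiCCC   [S -> C C]
iiCCC => iiiCC   [C -> i]
iiiCC => iiiiiSC   [C -> i i S]
iiiiiSC => iiiiiwHwC   [S -> w H w]
iiiiiwHwC => iiiiiwHCwC   [H -> H C]
iiiiiwHCwC => iiiiiwiCwC   [H -> i]
iiiiiwiCwC => iiiiiwiiwC   [C -> i]
iiiiiwiiwC => iiiiiwiiwi   [C -> i]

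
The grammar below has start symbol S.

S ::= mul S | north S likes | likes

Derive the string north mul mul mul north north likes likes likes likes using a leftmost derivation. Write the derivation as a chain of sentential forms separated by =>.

S => north S likes => north mul S likes => north mul mul S likes => north mul mul mul S likes => north mul mul mul north S likes likes => north mul mul mul north north S likes likes likes => north mul mul mul north north likes likes likes likes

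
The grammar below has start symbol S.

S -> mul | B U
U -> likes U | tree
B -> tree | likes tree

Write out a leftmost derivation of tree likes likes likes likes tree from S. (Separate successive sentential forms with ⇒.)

S ⇒ B U ⇒ tree U ⇒ tree likes U ⇒ tree likes likes U ⇒ tree likes likes likes U ⇒ tree likes likes likes likes U ⇒ tree likes likes likes likes tree

S ⇒ B U   [S -> B U]
B U ⇒ tree U   [B -> tree]
tree U ⇒ tree likes U   [U -> likes U]
tree likes U ⇒ tree likes likes U   [U -> likes U]
tree likes likes U ⇒ tree likes likes likes U   [U -> likes U]
tree likes likes likes U ⇒ tree likes likes likes likes U   [U -> likes U]
tree likes likes likes likes U ⇒ tree likes likes likes likes tree   [U -> tree]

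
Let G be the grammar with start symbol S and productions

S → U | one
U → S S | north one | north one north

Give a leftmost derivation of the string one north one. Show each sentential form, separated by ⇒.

S ⇒ U   [S → U]
U ⇒ S S   [U → S S]
S S ⇒ one S   [S → one]
one S ⇒ one U   [S → U]
one U ⇒ one north one   [U → north one]

S ⇒ U ⇒ S S ⇒ one S ⇒ one U ⇒ one north one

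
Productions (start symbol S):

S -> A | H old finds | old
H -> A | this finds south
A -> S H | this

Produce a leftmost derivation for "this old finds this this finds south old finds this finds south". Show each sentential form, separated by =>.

S => A   [S -> A]
A => S H   [A -> S H]
S H => H old finds H   [S -> H old finds]
H old finds H => A old finds H   [H -> A]
A old finds H => this old finds H   [A -> this]
this old finds H => this old finds A   [H -> A]
this old finds A => this old finds S H   [A -> S H]
this old finds S H => this old finds H old finds H   [S -> H old finds]
this old finds H old finds H => this old finds A old finds H   [H -> A]
this old finds A old finds H => this old finds S H old finds H   [A -> S H]
this old finds S H old finds H => this old finds A H old finds H   [S -> A]
this old finds A H old finds H => this old finds this H old finds H   [A -> this]
this old finds this H old finds H => this old finds this this finds south old finds H   [H -> this finds south]
this old finds this this finds south old finds H => this old finds this this finds south old finds this finds south   [H -> this finds south]

S => A => S H => H old finds H => A old finds H => this old finds H => this old finds A => this old finds S H => this old finds H old finds H => this old finds A old finds H => this old finds S H old finds H => this old finds A H old finds H => this old finds this H old finds H => this old finds this this finds south old finds H => this old finds this this finds south old finds this finds south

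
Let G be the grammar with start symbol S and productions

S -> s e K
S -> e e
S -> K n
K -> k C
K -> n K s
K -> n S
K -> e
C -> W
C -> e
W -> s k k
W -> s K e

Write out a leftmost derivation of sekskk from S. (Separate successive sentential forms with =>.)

S => seK => sekC => sekW => sekskk

S => seK   [S -> s e K]
seK => sekC   [K -> k C]
sekC => sekW   [C -> W]
sekW => sekskk   [W -> s k k]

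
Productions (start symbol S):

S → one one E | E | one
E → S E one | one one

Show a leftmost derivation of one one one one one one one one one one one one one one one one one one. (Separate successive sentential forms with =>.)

S => E => S E one => E E one => S E one E one => E E one E one => S E one E one E one => one one E E one E one E one => one one S E one E one E one E one => one one one one E E one E one E one E one => one one one one one one E one E one E one E one => one one one one one one one one one E one E one E one => one one one one one one one one one one one one E one E one => one one one one one one one one one one one one one one one E one => one one one one one one one one one one one one one one one one one one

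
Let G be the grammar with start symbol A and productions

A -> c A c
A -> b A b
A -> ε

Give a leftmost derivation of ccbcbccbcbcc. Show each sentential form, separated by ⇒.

A ⇒ cAc ⇒ ccAcc ⇒ ccbAbcc ⇒ ccbcAcbcc ⇒ ccbcbAbcbcc ⇒ ccbcbcAcbcbcc ⇒ ccbcbccbcbcc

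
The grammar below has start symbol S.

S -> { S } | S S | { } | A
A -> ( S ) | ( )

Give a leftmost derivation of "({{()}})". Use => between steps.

S => A => (S) => ({S}) => ({{S}}) => ({{A}}) => ({{()}})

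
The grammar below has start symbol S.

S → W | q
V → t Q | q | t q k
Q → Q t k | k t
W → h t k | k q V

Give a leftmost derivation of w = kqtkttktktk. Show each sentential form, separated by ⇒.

S ⇒ W ⇒ kqV ⇒ kqtQ ⇒ kqtQtk ⇒ kqtQtktk ⇒ kqtQtktktk ⇒ kqtkttktktk

S ⇒ W   [S → W]
W ⇒ kqV   [W → k q V]
kqV ⇒ kqtQ   [V → t Q]
kqtQ ⇒ kqtQtk   [Q → Q t k]
kqtQtk ⇒ kqtQtktk   [Q → Q t k]
kqtQtktk ⇒ kqtQtktktk   [Q → Q t k]
kqtQtktktk ⇒ kqtkttktktk   [Q → k t]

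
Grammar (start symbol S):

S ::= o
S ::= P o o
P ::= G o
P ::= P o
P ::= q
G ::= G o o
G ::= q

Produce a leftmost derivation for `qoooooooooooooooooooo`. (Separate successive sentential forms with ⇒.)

S ⇒ Poo   [S ::= P o o]
Poo ⇒ Pooo   [P ::= P o]
Pooo ⇒ Goooo   [P ::= G o]
Goooo ⇒ Goooooo   [G ::= G o o]
Goooooo ⇒ Goooooooo   [G ::= G o o]
Goooooooo ⇒ Goooooooooo   [G ::= G o o]
Goooooooooo ⇒ Goooooooooooo   [G ::= G o o]
Goooooooooooo ⇒ Goooooooooooooo   [G ::= G o o]
Goooooooooooooo ⇒ Goooooooooooooooo   [G ::= G o o]
Goooooooooooooooo ⇒ Goooooooooooooooooo   [G ::= G o o]
Goooooooooooooooooo ⇒ Goooooooooooooooooooo   [G ::= G o o]
Goooooooooooooooooooo ⇒ qoooooooooooooooooooo   [G ::= q]

S ⇒ Poo ⇒ Pooo ⇒ Goooo ⇒ Goooooo ⇒ Goooooooo ⇒ Goooooooooo ⇒ Goooooooooooo ⇒ Goooooooooooooo ⇒ Goooooooooooooooo ⇒ Goooooooooooooooooo ⇒ Goooooooooooooooooooo ⇒ qoooooooooooooooooooo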